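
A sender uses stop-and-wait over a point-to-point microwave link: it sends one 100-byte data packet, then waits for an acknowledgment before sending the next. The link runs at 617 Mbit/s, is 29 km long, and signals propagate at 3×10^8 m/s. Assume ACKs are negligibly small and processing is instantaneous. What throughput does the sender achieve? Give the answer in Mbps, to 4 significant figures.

t_tx = L/R = 800/617000000 = 1.2966e-06 s.
t_prop = 29000/300000000 = 9.66667e-05 s; RTT = 0.000193333 s.
Cycle = t_tx + RTT = 0.00019463 s.
Throughput = L / cycle = 800 / 0.00019463 = 4.110 Mbps.

4.110 Mbps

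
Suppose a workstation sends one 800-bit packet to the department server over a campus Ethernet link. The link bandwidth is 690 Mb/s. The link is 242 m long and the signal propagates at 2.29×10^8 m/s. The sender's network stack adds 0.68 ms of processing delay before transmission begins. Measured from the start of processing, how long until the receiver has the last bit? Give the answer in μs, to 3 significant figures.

682 μs

Transmission delay = L/R = 800 / 690000000 = 1.15942 μs.
Propagation delay = d/s = 242 m / 229000000 m/s = 1.05677 μs.
Plus processing delay 0.68 ms = 680 μs.
Total = 682 μs.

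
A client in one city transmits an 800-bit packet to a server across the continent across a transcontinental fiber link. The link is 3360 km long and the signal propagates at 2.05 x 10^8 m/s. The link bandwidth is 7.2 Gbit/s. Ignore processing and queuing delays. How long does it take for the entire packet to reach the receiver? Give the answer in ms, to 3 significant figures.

16.4 ms

Transmission delay = L/R = 800 / 7200000000 = 0.000111111 ms.
Propagation delay = d/s = 3360000 m / 2.05e+08 m/s = 16.3902 ms.
Total = 16.4 ms.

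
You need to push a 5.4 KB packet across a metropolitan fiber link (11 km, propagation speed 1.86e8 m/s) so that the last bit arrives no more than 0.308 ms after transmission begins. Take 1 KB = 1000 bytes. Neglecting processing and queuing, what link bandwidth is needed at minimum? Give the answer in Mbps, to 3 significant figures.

L = 43200 bits.
Propagation delay = 11000 / 186000000 = 0.0591398 ms.
Transmission budget = 0.308 − 0.0591398 = 0.24886 ms.
R ≥ L / t_tx = 43200 bits / 0.00024886 s = 174 Mbps.

174 Mbps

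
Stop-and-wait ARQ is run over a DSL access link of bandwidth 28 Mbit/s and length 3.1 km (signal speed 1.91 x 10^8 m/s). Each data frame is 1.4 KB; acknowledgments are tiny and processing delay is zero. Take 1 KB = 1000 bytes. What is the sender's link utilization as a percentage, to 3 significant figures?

92.5 %

t_tx = L/R = 11200/28000000 = 0.0004 s.
t_prop = 3100/191000000 = 1.62304e-05 s; RTT = 3.24607e-05 s.
Cycle = t_tx + RTT = 0.000432461 s.
Utilization = t_tx / cycle = 0.0004/0.000432461 = 92.5 %.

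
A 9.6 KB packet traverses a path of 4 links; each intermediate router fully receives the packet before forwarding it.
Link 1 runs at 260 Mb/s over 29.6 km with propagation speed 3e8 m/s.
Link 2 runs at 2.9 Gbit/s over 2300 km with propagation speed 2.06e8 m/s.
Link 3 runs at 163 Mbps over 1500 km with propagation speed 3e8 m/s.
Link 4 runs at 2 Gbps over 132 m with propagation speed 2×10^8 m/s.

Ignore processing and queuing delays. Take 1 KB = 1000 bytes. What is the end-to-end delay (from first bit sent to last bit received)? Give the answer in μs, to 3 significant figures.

L = 76800 bits.
Transmission delays (L/R per hop): 295.385, 26.4828, 471.166, 38.4 μs; sum = 831.433 μs.
Propagation delays (d/s per hop): 98.6667, 11165, 5000, 0.66 μs; sum = 16264.4 μs.
End-to-end = 17100 μs.

17100 μs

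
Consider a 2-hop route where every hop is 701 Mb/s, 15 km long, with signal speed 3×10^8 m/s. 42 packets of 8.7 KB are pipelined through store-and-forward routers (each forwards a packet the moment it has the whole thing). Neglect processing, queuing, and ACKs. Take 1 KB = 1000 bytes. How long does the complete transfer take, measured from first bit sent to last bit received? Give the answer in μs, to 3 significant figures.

4370 μs

Per-hop transmission t_tx = L/R = 69600/701000000 = 99.2867 μs.
Per-hop propagation t_prop = 15000/300000000 = 50 μs.
Pipeline fill: first packet needs 2·t_tx to clear all hops; remaining 41 packets each add one t_tx.
Total = (2+42-1)·t_tx + 2·t_prop = 43·99.2867 + 2·50 = 4370 μs.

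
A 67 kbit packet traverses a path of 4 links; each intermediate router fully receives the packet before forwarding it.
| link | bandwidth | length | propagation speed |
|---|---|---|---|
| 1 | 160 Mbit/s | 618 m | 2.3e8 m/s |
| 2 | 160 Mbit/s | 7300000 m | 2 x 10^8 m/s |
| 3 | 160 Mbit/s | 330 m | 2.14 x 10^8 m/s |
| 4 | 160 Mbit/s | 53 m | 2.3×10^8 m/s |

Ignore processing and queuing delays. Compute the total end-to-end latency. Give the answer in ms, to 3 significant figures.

38.2 ms

L = 67000 bits.
Transmission delay per hop = L/R = 67000/160000000 = 0.41875 ms; 4 hops → 1.675 ms.
Propagation delays (d/s per hop): 0.00268696, 36.5, 0.00154206, 0.000230435 ms; sum = 36.5045 ms.
End-to-end = 38.2 ms.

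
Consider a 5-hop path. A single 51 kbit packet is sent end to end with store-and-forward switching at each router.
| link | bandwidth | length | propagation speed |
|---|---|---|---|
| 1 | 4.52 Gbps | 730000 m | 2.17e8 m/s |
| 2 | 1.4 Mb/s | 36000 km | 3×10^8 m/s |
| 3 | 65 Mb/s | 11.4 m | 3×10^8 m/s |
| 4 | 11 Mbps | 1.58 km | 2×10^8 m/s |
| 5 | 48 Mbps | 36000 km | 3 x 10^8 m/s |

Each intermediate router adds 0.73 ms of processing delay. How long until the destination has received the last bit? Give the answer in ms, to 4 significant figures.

L = 51000 bits.
Transmission delays (L/R per hop): 0.0112832, 36.4286, 0.784615, 4.63636, 1.0625 ms; sum = 42.9233 ms.
Propagation delays (d/s per hop): 3.36406, 120, 3.8e-05, 0.0079, 120 ms; sum = 243.372 ms.
Processing at 4 router(s): 4 × 0.73 ms = 2.92 ms.
End-to-end = 289.2 ms.

289.2 ms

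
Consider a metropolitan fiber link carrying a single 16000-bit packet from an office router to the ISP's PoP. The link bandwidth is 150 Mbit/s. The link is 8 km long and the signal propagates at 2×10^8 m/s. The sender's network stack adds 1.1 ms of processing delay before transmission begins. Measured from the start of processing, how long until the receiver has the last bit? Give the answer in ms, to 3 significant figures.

Transmission delay = L/R = 16000 / 150000000 = 0.106667 ms.
Propagation delay = d/s = 8000 m / 200000000 m/s = 0.04 ms.
Plus processing delay 1.1 ms = 1.1 ms.
Total = 1.25 ms.

1.25 ms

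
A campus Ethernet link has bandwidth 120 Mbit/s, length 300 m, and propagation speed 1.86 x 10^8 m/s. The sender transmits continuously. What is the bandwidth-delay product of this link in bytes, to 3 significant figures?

24.2 bytes

Propagation delay = 300 / 186000000 = 1.6129e-06 s.
BDP = R × t_prop = 120000000 × 1.6129e-06 = 193.548 bits.
In bytes: 193.548/8 = 24.2 bytes.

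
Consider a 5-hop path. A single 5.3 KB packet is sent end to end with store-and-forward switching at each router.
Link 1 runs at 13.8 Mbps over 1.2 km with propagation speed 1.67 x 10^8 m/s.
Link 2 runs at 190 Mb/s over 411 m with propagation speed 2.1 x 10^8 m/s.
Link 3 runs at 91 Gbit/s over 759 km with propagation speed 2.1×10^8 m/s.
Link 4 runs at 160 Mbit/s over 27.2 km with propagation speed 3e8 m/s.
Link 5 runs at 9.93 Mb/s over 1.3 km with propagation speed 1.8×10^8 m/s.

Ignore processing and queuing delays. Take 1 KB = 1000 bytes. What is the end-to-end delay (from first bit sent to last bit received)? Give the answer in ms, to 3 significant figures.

11.6 ms

L = 42400 bits.
Transmission delays (L/R per hop): 3.07246, 0.223158, 0.000465934, 0.265, 4.26989 ms; sum = 7.83098 ms.
Propagation delays (d/s per hop): 0.00718563, 0.00195714, 3.61429, 0.0906667, 0.00722222 ms; sum = 3.72132 ms.
End-to-end = 11.6 ms.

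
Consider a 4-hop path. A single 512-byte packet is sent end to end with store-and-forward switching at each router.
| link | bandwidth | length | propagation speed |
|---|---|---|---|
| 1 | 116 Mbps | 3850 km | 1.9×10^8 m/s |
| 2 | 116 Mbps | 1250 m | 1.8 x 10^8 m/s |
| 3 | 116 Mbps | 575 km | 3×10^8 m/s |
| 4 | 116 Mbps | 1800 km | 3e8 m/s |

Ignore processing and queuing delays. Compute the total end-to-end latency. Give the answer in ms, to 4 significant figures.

L = 512 × 8 = 4096 bits.
Transmission delay per hop = L/R = 4096/116000000 = 0.0353103 ms; 4 hops → 0.141241 ms.
Propagation delays (d/s per hop): 20.2632, 0.00694444, 1.91667, 6 ms; sum = 28.1868 ms.
End-to-end = 28.33 ms.

28.33 ms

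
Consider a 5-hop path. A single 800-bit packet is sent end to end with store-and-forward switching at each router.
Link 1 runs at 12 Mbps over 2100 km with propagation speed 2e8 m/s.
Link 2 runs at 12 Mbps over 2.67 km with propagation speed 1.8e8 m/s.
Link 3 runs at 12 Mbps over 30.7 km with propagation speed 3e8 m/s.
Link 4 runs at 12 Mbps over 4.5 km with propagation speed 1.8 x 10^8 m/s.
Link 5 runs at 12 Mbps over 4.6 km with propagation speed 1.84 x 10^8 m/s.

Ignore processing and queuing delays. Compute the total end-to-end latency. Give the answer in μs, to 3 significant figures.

Transmission delay per hop = L/R = 800/12000000 = 66.6667 μs; 5 hops → 333.333 μs.
Propagation delays (d/s per hop): 10500, 14.8333, 102.333, 25, 25 μs; sum = 10667.2 μs.
End-to-end = 11000 μs.

11000 μs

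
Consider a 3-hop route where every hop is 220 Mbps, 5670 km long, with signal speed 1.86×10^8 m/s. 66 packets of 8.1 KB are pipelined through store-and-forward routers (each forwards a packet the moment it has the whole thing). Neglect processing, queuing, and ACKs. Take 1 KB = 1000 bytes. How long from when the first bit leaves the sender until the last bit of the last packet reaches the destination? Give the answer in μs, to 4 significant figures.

111500 μs

Per-hop transmission t_tx = L/R = 64800/220000000 = 294.545 μs.
Per-hop propagation t_prop = 5670000/186000000 = 30483.9 μs.
Pipeline fill: first packet needs 3·t_tx to clear all hops; remaining 65 packets each add one t_tx.
Total = (3+66-1)·t_tx + 3·t_prop = 68·294.545 + 3·30483.9 = 111500 μs.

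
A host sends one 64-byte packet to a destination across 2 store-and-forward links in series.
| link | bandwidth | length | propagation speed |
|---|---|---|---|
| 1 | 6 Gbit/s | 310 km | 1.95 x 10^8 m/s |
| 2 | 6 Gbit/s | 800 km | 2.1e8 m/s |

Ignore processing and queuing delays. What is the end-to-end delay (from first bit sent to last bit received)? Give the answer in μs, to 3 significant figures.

5400 μs

L = 64 × 8 = 512 bits.
Transmission delay per hop = L/R = 512/6000000000 = 0.0853333 μs; 2 hops → 0.170667 μs.
Propagation delays (d/s per hop): 1589.74, 3809.52 μs; sum = 5399.27 μs.
End-to-end = 5400 μs.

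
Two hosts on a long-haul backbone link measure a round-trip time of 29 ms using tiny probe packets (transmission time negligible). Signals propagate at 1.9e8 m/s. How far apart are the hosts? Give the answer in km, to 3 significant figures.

One-way propagation = RTT/2 = 14.5 ms.
d = s × t = 190000000 × 0.0145 = 2760 km.

2760 km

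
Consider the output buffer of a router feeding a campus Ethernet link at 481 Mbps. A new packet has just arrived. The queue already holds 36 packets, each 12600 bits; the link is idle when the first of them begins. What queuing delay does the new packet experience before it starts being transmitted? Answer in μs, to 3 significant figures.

Each queued packet: L/R = 12600/481000000 = 26.1954 μs.
36 queued → 943.035 μs.
Queuing delay = 943 μs.

943 μs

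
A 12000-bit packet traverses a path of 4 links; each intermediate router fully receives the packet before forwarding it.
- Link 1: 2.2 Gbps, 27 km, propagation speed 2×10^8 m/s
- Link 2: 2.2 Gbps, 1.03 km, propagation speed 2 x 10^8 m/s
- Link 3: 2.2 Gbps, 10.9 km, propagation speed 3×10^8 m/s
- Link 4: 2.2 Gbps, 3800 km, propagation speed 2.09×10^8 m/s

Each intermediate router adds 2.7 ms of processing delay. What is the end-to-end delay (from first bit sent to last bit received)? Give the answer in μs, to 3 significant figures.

Transmission delay per hop = L/R = 12000/2200000000 = 5.45455 μs; 4 hops → 21.8182 μs.
Propagation delays (d/s per hop): 135, 5.15, 36.3333, 18181.8 μs; sum = 18358.3 μs.
Processing at 3 router(s): 3 × 2.7 ms = 8100 μs.
End-to-end = 26500 μs.

26500 μs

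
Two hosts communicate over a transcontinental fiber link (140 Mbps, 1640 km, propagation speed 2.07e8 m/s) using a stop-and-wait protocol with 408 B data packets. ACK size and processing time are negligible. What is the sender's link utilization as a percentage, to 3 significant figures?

t_tx = L/R = 3264/140000000 = 2.33143e-05 s.
t_prop = 1640000/2.07e+08 = 0.00792271 s; RTT = 0.0158454 s.
Cycle = t_tx + RTT = 0.0158687 s.
Utilization = t_tx / cycle = 2.33143e-05/0.0158687 = 0.147 %.

0.147 %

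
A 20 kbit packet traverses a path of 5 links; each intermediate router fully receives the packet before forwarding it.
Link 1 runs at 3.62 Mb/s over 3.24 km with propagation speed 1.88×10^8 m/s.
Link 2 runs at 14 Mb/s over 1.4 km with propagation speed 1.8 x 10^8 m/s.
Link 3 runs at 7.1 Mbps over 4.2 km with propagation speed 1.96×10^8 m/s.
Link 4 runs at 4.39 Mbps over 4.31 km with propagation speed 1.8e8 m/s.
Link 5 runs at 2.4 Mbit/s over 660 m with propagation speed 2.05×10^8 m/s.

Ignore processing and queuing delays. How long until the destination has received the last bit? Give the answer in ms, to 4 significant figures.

L = 20000 bits.
Transmission delays (L/R per hop): 5.52486, 1.42857, 2.8169, 4.55581, 8.33333 ms; sum = 22.6595 ms.
Propagation delays (d/s per hop): 0.017234, 0.00777778, 0.0214286, 0.0239444, 0.00321951 ms; sum = 0.0736043 ms.
End-to-end = 22.73 ms.

22.73 ms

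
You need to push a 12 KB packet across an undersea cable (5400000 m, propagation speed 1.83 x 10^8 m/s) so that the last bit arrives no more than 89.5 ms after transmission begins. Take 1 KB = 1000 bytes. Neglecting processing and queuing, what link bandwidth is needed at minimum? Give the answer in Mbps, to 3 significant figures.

1.60 Mbps

L = 96000 bits.
Propagation delay = 5400000 / 183000000 = 29.5082 ms.
Transmission budget = 89.5 − 29.5082 = 59.9918 ms.
R ≥ L / t_tx = 96000 bits / 0.0599918 s = 1.60 Mbps.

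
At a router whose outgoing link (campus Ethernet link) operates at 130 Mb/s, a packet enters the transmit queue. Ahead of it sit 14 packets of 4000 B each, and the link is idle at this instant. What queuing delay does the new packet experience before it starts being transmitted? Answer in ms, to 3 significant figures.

3.45 ms

Each queued packet: L/R = 32000/130000000 = 0.246154 ms.
14 queued → 3.44615 ms.
Queuing delay = 3.45 ms.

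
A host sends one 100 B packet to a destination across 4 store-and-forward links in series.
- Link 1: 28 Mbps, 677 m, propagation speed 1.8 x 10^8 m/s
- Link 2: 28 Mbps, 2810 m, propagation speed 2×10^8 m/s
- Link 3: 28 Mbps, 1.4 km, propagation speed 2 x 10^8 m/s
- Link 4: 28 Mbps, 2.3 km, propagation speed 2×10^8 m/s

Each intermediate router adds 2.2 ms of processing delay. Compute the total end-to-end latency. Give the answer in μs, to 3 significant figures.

L = 100 × 8 = 800 bits.
Transmission delay per hop = L/R = 800/28000000 = 28.5714 μs; 4 hops → 114.286 μs.
Propagation delays (d/s per hop): 3.76111, 14.05, 7, 11.5 μs; sum = 36.3111 μs.
Processing at 3 router(s): 3 × 2.2 ms = 6600 μs.
End-to-end = 6750 μs.

6750 μs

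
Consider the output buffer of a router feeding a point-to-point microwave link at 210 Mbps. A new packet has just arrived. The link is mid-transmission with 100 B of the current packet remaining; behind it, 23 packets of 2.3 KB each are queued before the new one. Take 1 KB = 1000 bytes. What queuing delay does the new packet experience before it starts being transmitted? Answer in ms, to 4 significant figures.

Each queued packet: L/R = 18400/210000000 = 0.087619 ms.
23 queued → 2.01524 ms.
Plus remaining 800 bits of current packet: 0.00380952 ms.
Queuing delay = 2.019 ms.

2.019 ms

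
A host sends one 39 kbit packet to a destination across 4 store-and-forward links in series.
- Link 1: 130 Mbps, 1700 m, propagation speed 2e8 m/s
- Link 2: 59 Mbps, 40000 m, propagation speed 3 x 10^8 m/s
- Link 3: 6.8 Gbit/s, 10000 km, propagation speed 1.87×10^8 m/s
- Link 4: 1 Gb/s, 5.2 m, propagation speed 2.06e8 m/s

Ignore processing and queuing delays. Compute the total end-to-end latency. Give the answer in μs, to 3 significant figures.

54600 μs

L = 39000 bits.
Transmission delays (L/R per hop): 300, 661.017, 5.73529, 39 μs; sum = 1005.75 μs.
Propagation delays (d/s per hop): 8.5, 133.333, 53475.9, 0.0252427 μs; sum = 53617.8 μs.
End-to-end = 54600 μs.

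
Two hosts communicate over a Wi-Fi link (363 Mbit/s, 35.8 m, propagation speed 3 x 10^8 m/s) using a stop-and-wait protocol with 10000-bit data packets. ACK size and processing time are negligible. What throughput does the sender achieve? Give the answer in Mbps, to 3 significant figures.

t_tx = L/R = 10000/363000000 = 2.75482e-05 s.
t_prop = 35.8/300000000 = 1.19333e-07 s; RTT = 2.38667e-07 s.
Cycle = t_tx + RTT = 2.77869e-05 s.
Throughput = L / cycle = 10000 / 2.77869e-05 = 360 Mbps.

360 Mbps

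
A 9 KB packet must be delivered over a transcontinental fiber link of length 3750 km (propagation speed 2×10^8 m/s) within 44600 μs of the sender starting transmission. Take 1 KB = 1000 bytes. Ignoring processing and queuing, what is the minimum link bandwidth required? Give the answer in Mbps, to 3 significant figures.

2.79 Mbps

L = 72000 bits.
Propagation delay = 3750000 / 200000000 = 18750 μs.
Transmission budget = 44600 − 18750 = 25850 μs.
R ≥ L / t_tx = 72000 bits / 0.02585 s = 2.79 Mbps.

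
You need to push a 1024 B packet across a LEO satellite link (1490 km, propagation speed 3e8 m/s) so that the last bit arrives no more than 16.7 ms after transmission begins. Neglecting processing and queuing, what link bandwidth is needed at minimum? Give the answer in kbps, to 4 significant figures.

698.2 kbps

L = 8192 bits.
Propagation delay = 1490000 / 300000000 = 4.96667 ms.
Transmission budget = 16.7 − 4.96667 = 11.7333 ms.
R ≥ L / t_tx = 8192 bits / 0.0117333 s = 698.2 kbps.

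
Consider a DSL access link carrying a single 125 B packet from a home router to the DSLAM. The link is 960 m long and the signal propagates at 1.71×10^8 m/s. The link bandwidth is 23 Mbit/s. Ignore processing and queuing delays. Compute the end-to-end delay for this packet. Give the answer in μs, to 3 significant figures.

L = 125 × 8 = 1000 bits.
Transmission delay = L/R = 1000 / 23000000 = 43.4783 μs.
Propagation delay = d/s = 960 m / 171000000 m/s = 5.61404 μs.
Total = 49.1 μs.

49.1 μs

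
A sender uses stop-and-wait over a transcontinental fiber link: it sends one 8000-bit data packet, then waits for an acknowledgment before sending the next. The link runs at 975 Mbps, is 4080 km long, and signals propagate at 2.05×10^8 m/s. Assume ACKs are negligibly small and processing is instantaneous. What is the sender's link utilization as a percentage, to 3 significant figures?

t_tx = L/R = 8000/975000000 = 8.20513e-06 s.
t_prop = 4080000/2.05e+08 = 0.0199024 s; RTT = 0.0398049 s.
Cycle = t_tx + RTT = 0.0398131 s.
Utilization = t_tx / cycle = 8.20513e-06/0.0398131 = 0.0206 %.

0.0206 %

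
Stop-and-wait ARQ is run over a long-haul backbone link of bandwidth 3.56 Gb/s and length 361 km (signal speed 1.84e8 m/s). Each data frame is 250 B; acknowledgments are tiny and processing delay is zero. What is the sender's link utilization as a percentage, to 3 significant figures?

t_tx = L/R = 2000/3560000000 = 5.61798e-07 s.
t_prop = 361000/184000000 = 0.00196196 s; RTT = 0.00392391 s.
Cycle = t_tx + RTT = 0.00392447 s.
Utilization = t_tx / cycle = 5.61798e-07/0.00392447 = 0.0143 %.

0.0143 %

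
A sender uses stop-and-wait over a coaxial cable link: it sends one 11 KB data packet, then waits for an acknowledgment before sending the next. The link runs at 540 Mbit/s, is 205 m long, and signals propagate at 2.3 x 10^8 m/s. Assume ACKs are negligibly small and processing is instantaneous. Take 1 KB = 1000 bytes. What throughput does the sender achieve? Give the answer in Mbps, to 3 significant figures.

534 Mbps

t_tx = L/R = 88000/540000000 = 0.000162963 s.
t_prop = 205/2.3e+08 = 8.91304e-07 s; RTT = 1.78261e-06 s.
Cycle = t_tx + RTT = 0.000164746 s.
Throughput = L / cycle = 88000 / 0.000164746 = 534 Mbps.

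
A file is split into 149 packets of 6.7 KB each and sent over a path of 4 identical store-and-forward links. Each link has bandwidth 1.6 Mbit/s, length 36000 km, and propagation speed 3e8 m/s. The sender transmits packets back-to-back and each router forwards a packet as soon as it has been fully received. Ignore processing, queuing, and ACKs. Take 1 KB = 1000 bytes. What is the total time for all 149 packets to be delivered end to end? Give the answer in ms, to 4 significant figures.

5572 ms

Per-hop transmission t_tx = L/R = 53600/1600000 = 33.5 ms.
Per-hop propagation t_prop = 36000000/300000000 = 120 ms.
Pipeline fill: first packet needs 4·t_tx to clear all hops; remaining 148 packets each add one t_tx.
Total = (4+149-1)·t_tx + 4·t_prop = 152·33.5 + 4·120 = 5572 ms.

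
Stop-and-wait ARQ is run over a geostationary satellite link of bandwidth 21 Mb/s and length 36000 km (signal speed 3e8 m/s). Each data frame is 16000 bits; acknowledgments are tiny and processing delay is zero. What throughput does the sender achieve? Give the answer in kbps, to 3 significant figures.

66.5 kbps

t_tx = L/R = 16000/21000000 = 0.000761905 s.
t_prop = 36000000/300000000 = 0.12 s; RTT = 0.24 s.
Cycle = t_tx + RTT = 0.240762 s.
Throughput = L / cycle = 16000 / 0.240762 = 66.5 kbps.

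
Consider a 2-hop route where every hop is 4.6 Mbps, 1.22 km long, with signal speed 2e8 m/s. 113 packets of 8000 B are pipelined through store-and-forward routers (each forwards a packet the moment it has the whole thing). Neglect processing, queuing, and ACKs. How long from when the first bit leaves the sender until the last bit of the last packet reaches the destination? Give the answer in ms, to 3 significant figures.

Per-hop transmission t_tx = L/R = 64000/4600000 = 13.913 ms.
Per-hop propagation t_prop = 1220/200000000 = 0.0061 ms.
Pipeline fill: first packet needs 2·t_tx to clear all hops; remaining 112 packets each add one t_tx.
Total = (2+113-1)·t_tx + 2·t_prop = 114·13.913 + 2·0.0061 = 1590 ms.

1590 ms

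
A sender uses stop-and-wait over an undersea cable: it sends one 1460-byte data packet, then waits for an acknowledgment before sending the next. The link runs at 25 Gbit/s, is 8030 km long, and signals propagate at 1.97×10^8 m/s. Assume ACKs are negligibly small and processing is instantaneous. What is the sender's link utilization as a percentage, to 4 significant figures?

0.0005731 %

t_tx = L/R = 11680/25000000000 = 4.672e-07 s.
t_prop = 8030000/197000000 = 0.0407614 s; RTT = 0.0815228 s.
Cycle = t_tx + RTT = 0.0815233 s.
Utilization = t_tx / cycle = 4.672e-07/0.0815233 = 0.0005731 %.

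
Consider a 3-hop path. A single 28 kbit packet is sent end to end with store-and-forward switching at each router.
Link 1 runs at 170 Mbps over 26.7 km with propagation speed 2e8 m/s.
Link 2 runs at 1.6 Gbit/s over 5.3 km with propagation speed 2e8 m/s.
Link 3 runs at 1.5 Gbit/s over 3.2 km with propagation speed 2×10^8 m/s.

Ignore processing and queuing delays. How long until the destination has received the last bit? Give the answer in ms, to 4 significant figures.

0.3769 ms

L = 28000 bits.
Transmission delays (L/R per hop): 0.164706, 0.0175, 0.0186667 ms; sum = 0.200873 ms.
Propagation delays (d/s per hop): 0.1335, 0.0265, 0.016 ms; sum = 0.176 ms.
End-to-end = 0.3769 ms.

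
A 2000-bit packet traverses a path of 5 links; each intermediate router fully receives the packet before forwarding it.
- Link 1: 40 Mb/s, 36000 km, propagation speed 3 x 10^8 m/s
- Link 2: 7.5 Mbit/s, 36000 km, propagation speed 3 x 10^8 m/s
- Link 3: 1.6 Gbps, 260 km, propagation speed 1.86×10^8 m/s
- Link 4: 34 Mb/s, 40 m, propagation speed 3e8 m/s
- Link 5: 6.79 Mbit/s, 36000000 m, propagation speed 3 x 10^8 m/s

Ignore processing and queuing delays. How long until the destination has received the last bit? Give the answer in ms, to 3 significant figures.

362 ms

Transmission delays (L/R per hop): 0.05, 0.266667, 0.00125, 0.0588235, 0.294551 ms; sum = 0.671291 ms.
Propagation delays (d/s per hop): 120, 120, 1.39785, 0.000133333, 120 ms; sum = 361.398 ms.
End-to-end = 362 ms.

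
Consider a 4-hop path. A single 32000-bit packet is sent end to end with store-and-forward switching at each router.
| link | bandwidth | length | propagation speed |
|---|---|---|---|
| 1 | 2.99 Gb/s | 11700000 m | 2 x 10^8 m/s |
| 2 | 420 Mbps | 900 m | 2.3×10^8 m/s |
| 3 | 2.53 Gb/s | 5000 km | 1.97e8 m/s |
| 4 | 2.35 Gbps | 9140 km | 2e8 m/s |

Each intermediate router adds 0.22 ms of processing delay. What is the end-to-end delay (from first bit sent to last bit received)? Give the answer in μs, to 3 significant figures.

Transmission delays (L/R per hop): 10.7023, 76.1905, 12.6482, 13.617 μs; sum = 113.158 μs.
Propagation delays (d/s per hop): 58500, 3.91304, 25380.7, 45700 μs; sum = 129585 μs.
Processing at 3 router(s): 3 × 0.22 ms = 660 μs.
End-to-end = 130000 μs.

130000 μs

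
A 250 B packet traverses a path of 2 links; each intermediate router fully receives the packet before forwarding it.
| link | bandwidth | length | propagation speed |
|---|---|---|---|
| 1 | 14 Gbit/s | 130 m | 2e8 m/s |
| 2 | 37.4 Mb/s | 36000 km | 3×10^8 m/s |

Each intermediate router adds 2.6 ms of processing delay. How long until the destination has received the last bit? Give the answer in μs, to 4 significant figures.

122700 μs

L = 250 × 8 = 2000 bits.
Transmission delays (L/R per hop): 0.142857, 53.4759 μs; sum = 53.6188 μs.
Propagation delays (d/s per hop): 0.65, 120000 μs; sum = 120001 μs.
Processing at 1 router(s): 1 × 2.6 ms = 2600 μs.
End-to-end = 122700 μs.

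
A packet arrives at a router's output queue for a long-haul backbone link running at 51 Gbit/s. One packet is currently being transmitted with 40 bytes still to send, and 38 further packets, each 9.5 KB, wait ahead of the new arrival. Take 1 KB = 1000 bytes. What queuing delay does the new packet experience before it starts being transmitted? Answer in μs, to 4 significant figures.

Each queued packet: L/R = 76000/51000000000 = 1.4902 μs.
38 queued → 56.6275 μs.
Plus remaining 320 bits of current packet: 0.00627451 μs.
Queuing delay = 56.63 μs.

56.63 μs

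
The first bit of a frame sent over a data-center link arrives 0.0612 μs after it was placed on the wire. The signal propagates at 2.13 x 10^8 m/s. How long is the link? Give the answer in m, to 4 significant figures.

d = s × t_prop = 213000000 × 6.12e-08 = 13.04 m.

13.04 m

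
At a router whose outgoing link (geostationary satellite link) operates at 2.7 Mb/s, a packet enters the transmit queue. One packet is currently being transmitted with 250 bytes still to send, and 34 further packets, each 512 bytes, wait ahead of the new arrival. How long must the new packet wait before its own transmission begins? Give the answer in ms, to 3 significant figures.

52.3 ms

Each queued packet: L/R = 4096/2700000 = 1.51704 ms.
34 queued → 51.5793 ms.
Plus remaining 2000 bits of current packet: 0.740741 ms.
Queuing delay = 52.3 ms.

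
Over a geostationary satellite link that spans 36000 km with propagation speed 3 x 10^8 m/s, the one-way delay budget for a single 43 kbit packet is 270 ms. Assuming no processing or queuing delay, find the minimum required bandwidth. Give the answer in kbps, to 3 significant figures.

287 kbps

Propagation delay = 36000000 / 300000000 = 120 ms.
Transmission budget = 270 − 120 = 150 ms.
R ≥ L / t_tx = 43000 bits / 0.15 s = 287 kbps.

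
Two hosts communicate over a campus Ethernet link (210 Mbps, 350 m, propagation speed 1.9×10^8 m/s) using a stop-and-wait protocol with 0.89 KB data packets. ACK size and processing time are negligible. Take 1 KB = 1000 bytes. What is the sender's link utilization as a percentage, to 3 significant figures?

t_tx = L/R = 7120/210000000 = 3.39048e-05 s.
t_prop = 350/190000000 = 1.84211e-06 s; RTT = 3.68421e-06 s.
Cycle = t_tx + RTT = 3.7589e-05 s.
Utilization = t_tx / cycle = 3.39048e-05/3.7589e-05 = 90.2 %.

90.2 %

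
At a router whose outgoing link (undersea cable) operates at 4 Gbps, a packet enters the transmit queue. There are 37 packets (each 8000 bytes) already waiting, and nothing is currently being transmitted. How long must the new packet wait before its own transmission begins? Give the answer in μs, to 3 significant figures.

Each queued packet: L/R = 64000/4000000000 = 16 μs.
37 queued → 592 μs.
Queuing delay = 592 μs.

592 μs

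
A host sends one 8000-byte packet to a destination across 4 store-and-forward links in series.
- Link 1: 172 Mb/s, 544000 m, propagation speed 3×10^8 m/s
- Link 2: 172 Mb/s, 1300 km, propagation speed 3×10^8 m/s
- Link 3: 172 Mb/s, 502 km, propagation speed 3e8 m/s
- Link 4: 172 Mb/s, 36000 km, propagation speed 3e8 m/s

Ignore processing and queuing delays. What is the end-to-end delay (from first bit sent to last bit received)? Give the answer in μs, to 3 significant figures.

129000 μs

L = 8000 × 8 = 64000 bits.
Transmission delay per hop = L/R = 64000/172000000 = 372.093 μs; 4 hops → 1488.37 μs.
Propagation delays (d/s per hop): 1813.33, 4333.33, 1673.33, 120000 μs; sum = 127820 μs.
End-to-end = 129000 μs.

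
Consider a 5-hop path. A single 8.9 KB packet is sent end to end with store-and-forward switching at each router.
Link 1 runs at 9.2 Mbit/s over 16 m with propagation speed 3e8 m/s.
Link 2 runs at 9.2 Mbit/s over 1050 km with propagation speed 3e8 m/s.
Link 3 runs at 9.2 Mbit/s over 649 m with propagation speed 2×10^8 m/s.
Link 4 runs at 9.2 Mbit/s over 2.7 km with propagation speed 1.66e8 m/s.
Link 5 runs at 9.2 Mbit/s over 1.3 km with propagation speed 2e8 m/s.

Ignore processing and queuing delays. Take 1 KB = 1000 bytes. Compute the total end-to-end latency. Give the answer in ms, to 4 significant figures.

42.22 ms

L = 71200 bits.
Transmission delay per hop = L/R = 71200/9200000 = 7.73913 ms; 5 hops → 38.6957 ms.
Propagation delays (d/s per hop): 5.33333e-05, 3.5, 0.003245, 0.0162651, 0.0065 ms; sum = 3.52606 ms.
End-to-end = 42.22 ms.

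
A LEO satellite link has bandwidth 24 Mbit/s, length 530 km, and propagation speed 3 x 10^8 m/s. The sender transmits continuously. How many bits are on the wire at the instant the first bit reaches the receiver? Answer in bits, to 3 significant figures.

42400 bits

Propagation delay = 530000 / 300000000 = 0.00176667 s.
BDP = R × t_prop = 24000000 × 0.00176667 = 42400 bits.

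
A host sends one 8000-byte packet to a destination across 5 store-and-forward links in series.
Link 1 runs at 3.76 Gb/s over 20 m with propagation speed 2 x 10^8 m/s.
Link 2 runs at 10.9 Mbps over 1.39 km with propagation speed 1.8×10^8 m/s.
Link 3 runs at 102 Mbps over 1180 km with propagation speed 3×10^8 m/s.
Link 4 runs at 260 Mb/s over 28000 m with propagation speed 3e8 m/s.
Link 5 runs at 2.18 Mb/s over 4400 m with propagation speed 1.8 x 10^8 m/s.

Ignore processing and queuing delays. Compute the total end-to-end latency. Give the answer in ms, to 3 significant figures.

40.2 ms

L = 8000 × 8 = 64000 bits.
Transmission delays (L/R per hop): 0.0170213, 5.87156, 0.627451, 0.246154, 29.3578 ms; sum = 36.12 ms.
Propagation delays (d/s per hop): 0.0001, 0.00772222, 3.93333, 0.0933333, 0.0244444 ms; sum = 4.05893 ms.
End-to-end = 40.2 ms.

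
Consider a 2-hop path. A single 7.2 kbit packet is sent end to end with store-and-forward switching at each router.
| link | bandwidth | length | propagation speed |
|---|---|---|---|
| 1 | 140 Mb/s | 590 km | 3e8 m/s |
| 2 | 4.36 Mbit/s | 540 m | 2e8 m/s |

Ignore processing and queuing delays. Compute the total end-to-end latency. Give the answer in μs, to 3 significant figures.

3670 μs

L = 7200 bits.
Transmission delays (L/R per hop): 51.4286, 1651.38 μs; sum = 1702.8 μs.
Propagation delays (d/s per hop): 1966.67, 2.7 μs; sum = 1969.37 μs.
End-to-end = 3670 μs.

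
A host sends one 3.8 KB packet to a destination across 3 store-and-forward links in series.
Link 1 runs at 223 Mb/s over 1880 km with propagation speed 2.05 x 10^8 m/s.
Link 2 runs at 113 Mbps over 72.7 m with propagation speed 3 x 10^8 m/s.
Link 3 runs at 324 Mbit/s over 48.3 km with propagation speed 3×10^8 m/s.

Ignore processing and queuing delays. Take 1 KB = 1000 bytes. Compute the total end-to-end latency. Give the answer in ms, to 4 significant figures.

L = 30400 bits.
Transmission delays (L/R per hop): 0.136323, 0.269027, 0.0938272 ms; sum = 0.499177 ms.
Propagation delays (d/s per hop): 9.17073, 0.000242333, 0.161 ms; sum = 9.33197 ms.
End-to-end = 9.831 ms.

9.831 ms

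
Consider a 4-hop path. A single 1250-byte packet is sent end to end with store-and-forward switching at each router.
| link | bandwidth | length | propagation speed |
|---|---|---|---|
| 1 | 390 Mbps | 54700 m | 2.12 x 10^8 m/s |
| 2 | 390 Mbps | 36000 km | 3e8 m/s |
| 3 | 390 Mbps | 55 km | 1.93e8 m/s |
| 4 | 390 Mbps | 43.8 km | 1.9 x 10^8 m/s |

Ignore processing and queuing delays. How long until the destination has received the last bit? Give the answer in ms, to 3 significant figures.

L = 1250 × 8 = 10000 bits.
Transmission delay per hop = L/R = 10000/390000000 = 0.025641 ms; 4 hops → 0.102564 ms.
Propagation delays (d/s per hop): 0.258019, 120, 0.284974, 0.230526 ms; sum = 120.774 ms.
End-to-end = 121 ms.

121 ms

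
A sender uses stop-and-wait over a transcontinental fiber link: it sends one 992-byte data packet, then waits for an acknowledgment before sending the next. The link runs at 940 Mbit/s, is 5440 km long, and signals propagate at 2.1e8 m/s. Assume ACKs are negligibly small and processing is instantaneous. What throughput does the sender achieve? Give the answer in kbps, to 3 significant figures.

153 kbps

t_tx = L/R = 7936/940000000 = 8.44255e-06 s.
t_prop = 5440000/210000000 = 0.0259048 s; RTT = 0.0518095 s.
Cycle = t_tx + RTT = 0.051818 s.
Throughput = L / cycle = 7936 / 0.051818 = 153 kbps.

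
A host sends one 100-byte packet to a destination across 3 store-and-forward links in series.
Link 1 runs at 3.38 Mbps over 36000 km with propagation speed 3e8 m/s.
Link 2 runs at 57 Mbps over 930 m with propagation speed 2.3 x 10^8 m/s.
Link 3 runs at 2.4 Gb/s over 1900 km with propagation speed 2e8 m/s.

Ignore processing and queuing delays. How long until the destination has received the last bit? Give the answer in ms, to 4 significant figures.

L = 100 × 8 = 800 bits.
Transmission delays (L/R per hop): 0.236686, 0.0140351, 0.000333333 ms; sum = 0.251055 ms.
Propagation delays (d/s per hop): 120, 0.00404348, 9.5 ms; sum = 129.504 ms.
End-to-end = 129.8 ms.

129.8 ms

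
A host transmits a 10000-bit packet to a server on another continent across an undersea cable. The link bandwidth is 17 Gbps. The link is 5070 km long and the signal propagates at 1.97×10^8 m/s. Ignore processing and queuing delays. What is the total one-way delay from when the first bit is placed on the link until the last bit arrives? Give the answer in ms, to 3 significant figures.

25.7 ms

Transmission delay = L/R = 10000 / 17000000000 = 0.000588235 ms.
Propagation delay = d/s = 5070000 m / 197000000 m/s = 25.736 ms.
Total = 25.7 ms.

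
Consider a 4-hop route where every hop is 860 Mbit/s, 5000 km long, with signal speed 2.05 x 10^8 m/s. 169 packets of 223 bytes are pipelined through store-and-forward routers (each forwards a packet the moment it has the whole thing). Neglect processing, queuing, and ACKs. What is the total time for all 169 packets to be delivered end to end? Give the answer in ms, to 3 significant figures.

Per-hop transmission t_tx = L/R = 1784/860000000 = 0.00207442 ms.
Per-hop propagation t_prop = 5000000/2.05e+08 = 24.3902 ms.
Pipeline fill: first packet needs 4·t_tx to clear all hops; remaining 168 packets each add one t_tx.
Total = (4+169-1)·t_tx + 4·t_prop = 172·0.00207442 + 4·24.3902 = 97.9 ms.

97.9 ms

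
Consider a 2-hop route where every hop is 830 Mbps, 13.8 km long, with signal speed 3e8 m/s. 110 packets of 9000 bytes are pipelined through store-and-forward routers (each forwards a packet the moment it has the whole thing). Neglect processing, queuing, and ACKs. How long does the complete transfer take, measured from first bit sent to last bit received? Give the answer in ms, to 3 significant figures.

Per-hop transmission t_tx = L/R = 72000/830000000 = 0.086747 ms.
Per-hop propagation t_prop = 13800/300000000 = 0.046 ms.
Pipeline fill: first packet needs 2·t_tx to clear all hops; remaining 109 packets each add one t_tx.
Total = (2+110-1)·t_tx + 2·t_prop = 111·0.086747 + 2·0.046 = 9.72 ms.

9.72 ms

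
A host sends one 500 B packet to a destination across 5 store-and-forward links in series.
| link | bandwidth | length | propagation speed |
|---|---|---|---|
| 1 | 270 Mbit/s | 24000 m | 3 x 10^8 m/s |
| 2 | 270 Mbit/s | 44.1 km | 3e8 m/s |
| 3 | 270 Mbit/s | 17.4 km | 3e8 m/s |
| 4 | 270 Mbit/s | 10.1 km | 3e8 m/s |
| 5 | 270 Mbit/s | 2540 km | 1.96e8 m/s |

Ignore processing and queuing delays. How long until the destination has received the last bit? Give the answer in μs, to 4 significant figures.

13350 μs

L = 500 × 8 = 4000 bits.
Transmission delay per hop = L/R = 4000/270000000 = 14.8148 μs; 5 hops → 74.0741 μs.
Propagation delays (d/s per hop): 80, 147, 58, 33.6667, 12959.2 μs; sum = 13277.9 μs.
End-to-end = 13350 μs.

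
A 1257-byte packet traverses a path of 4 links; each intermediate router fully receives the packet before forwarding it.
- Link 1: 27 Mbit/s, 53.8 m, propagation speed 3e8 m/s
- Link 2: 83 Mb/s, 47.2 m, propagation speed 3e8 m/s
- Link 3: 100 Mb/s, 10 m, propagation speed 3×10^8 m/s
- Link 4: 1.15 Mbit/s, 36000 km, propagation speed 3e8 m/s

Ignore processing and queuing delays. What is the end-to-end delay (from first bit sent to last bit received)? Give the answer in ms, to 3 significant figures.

L = 1257 × 8 = 10056 bits.
Transmission delays (L/R per hop): 0.372444, 0.121157, 0.10056, 8.74435 ms; sum = 9.33851 ms.
Propagation delays (d/s per hop): 0.000179333, 0.000157333, 3.33333e-05, 120 ms; sum = 120 ms.
End-to-end = 129 ms.

129 ms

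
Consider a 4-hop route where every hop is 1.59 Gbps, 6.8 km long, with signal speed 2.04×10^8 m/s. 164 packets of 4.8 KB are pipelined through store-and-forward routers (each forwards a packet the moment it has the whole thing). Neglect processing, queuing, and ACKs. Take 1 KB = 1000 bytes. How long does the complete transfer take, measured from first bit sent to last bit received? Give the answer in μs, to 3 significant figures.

Per-hop transmission t_tx = L/R = 38400/1590000000 = 24.1509 μs.
Per-hop propagation t_prop = 6800/204000000 = 33.3333 μs.
Pipeline fill: first packet needs 4·t_tx to clear all hops; remaining 163 packets each add one t_tx.
Total = (4+164-1)·t_tx + 4·t_prop = 167·24.1509 + 4·33.3333 = 4170 μs.

4170 μs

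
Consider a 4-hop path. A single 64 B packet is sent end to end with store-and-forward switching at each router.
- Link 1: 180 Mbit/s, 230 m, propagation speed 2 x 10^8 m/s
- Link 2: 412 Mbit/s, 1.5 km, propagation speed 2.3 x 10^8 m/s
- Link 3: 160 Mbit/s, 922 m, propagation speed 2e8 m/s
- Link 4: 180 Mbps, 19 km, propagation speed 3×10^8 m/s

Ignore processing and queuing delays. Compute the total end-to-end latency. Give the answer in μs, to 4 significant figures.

L = 64 × 8 = 512 bits.
Transmission delays (L/R per hop): 2.84444, 1.24272, 3.2, 2.84444 μs; sum = 10.1316 μs.
Propagation delays (d/s per hop): 1.15, 6.52174, 4.61, 63.3333 μs; sum = 75.6151 μs.
End-to-end = 85.75 μs.

85.75 μs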